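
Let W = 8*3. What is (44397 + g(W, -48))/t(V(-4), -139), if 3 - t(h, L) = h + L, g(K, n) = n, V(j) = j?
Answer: 44349/146 ≈ 303.76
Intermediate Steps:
W = 24
t(h, L) = 3 - L - h (t(h, L) = 3 - (h + L) = 3 - (L + h) = 3 + (-L - h) = 3 - L - h)
(44397 + g(W, -48))/t(V(-4), -139) = (44397 - 48)/(3 - 1*(-139) - 1*(-4)) = 44349/(3 + 139 + 4) = 44349/146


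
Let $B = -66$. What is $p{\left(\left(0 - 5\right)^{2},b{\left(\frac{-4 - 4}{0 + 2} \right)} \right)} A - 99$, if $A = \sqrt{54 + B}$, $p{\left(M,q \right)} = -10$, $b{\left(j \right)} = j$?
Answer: $-99 - 20 i \sqrt{3} \approx -99.0 - 34.641 i$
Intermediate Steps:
$A = 2 i \sqrt{3}$ ($A = \sqrt{54 - 66} = \sqrt{-12} = 2 i \sqrt{3} \approx 3.4641 i$)
$p{\left(\left(0 - 5\right)^{2},b{\left(\frac{-4 - 4}{0 + 2} \right)} \right)} A - 99 = - 10 \cdot 2 i \sqrt{3} - 99 = - 20 i \sqrt{3} - 99 = -99 - 20 i \sqrt{3}$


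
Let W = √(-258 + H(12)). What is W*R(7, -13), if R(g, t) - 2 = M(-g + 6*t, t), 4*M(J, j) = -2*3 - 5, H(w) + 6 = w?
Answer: -9*I*√7/2 ≈ -11.906*I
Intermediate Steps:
H(w) = -6 + w
M(J, j) = -11/4 (M(J, j) = (-2*3 - 5)/4 = (-6 - 5)/4 = (¼)*(-11) = -11/4)
R(g, t) = -¾ (R(g, t) = 2 - 11/4 = -¾)
W = 6*I*√7 (W = √(-258 + (-6 + 12)) = √(-258 + 6) = √(-252) = 6*I*√7 ≈ 15.875*I)
W*R(7, -13) = (6*I*√7)*(-¾) = -9*I*√7/2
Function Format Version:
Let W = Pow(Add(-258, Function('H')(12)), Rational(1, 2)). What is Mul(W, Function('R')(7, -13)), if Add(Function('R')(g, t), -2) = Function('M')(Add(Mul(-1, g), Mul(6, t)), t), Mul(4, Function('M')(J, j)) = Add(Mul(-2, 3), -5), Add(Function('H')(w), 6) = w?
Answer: Mul(Rational(-9, 2), I, Pow(7, Rational(1, 2))) ≈ Mul(-11.906, I)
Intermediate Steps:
Function('H')(w) = Add(-6, w)
Function('M')(J, j) = Rational(-11, 4) (Function('M')(J, j) = Mul(Rational(1, 4), Add(Mul(-2, 3), -5)) = Mul(Rational(1, 4), Add(-6, -5)) = Mul(Rational(1, 4), -11) = Rational(-11, 4))
Function('R')(g, t) = Rational(-3, 4) (Function('R')(g, t) = Add(2, Rational(-11, 4)) = Rational(-3, 4))
W = Mul(6, I, Pow(7, Rational(1, 2))) (W = Pow(Add(-258, Add(-6, 12)), Rational(1, 2)) = Pow(Add(-258, 6), Rational(1, 2)) = Pow(-252, Rational(1, 2)) = Mul(6, I, Pow(7, Rational(1, 2))) ≈ Mul(15.875, I))
Mul(W, Function('R')(7, -13)) = Mul(Mul(6, I, Pow(7, Rational(1, 2))), Rational(-3, 4)) = Mul(Rational(-9, 2), I, Pow(7, Rational(1, 2)))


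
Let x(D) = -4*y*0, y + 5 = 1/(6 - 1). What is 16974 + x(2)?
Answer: 16974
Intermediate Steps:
y = -24/5 (y = -5 + 1/(6 - 1) = -5 + 1/5 = -24/5 ≈ -4.8000)
x(D) = 0 (x(D) = -4*(-24/5)*0 = (96/5)*0 = 0)
16974 + x(2) = 16974 + 0 = 16974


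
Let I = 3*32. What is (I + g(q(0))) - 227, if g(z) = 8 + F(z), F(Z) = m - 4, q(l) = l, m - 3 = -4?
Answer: -128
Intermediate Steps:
m = -1 (m = 3 - 4 = -1)
I = 96
F(Z) = -5 (F(Z) = -1 - 4 = -5)
g(z) = 3 (g(z) = 8 - 5 = 3)
(I + g(q(0))) - 227 = (96 + 3) - 227 = 99 - 227 = -128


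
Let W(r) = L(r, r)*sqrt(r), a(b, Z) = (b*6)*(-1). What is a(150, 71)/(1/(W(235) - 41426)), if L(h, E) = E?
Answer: 37283400 - 211500*sqrt(235) ≈ 3.4041e+7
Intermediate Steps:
a(b, Z) = -6*b (a(b, Z) = (6*b)*(-1) = -6*b)
W(r) = r**(3/2) (W(r) = r*sqrt(r) = r**(3/2))
a(150, 71)/(1/(W(235) - 41426)) = (-6*150)/(1/(235**(3/2) - 41426)) = -(-37283400 + 211500*sqrt(235)) = -900*(-41426 + 235*sqrt(235)) = 37283400 - 211500*sqrt(235)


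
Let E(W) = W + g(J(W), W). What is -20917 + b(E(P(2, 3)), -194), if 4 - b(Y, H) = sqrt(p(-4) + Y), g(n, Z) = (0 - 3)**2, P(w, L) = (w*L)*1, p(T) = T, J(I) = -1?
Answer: -20913 - sqrt(11) ≈ -20916.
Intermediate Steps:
P(w, L) = L*w (P(w, L) = (L*w)*1 = L*w)
g(n, Z) = 9 (g(n, Z) = (-3)**2 = 9)
E(W) = 9 + W (E(W) = W + 9 = 9 + W)
b(Y, H) = 4 - sqrt(-4 + Y)
-20917 + b(E(P(2, 3)), -194) = -20917 + (4 - sqrt(-4 + (9 + 3*2))) = -20917 + (4 - sqrt(-4 + (9 + 6))) = -20917 + (4 - sqrt(-4 + 15)) = -20917 + (4 - sqrt(11)) = -20913 - sqrt(11)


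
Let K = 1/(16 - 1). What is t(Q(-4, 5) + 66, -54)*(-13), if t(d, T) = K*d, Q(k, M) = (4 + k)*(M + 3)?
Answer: -286/5 ≈ -57.200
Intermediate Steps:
K = 1/15 ≈ 0.066667
Q(k, M) = (3 + M)*(4 + k) (Q(k, M) = (4 + k)*(3 + M) = (3 + M)*(4 + k))
t(d, T) = d/15
t(Q(-4, 5) + 66, -54)*(-13) = (((12 + 3*(-4) + 4*5 + 5*(-4)) + 66)/15)*(-13) = (((12 - 12 + 20 - 20) + 66)/15)*(-13) = ((0 + 66)/15)*(-13) = ((1/15)*66)*(-13) = (22/5)*(-13) = -286/5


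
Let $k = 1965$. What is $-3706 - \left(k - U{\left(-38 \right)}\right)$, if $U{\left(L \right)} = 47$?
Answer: $-5624$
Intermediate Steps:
$-3706 - \left(k - U{\left(-38 \right)}\right) = -3706 + \left(47 - 1965\right) = -3706 - 1918 = -5624$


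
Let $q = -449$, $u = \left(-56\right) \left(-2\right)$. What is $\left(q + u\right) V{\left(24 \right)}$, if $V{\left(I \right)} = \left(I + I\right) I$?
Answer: $-388224$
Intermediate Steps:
$V{\left(I \right)} = 2 I^{2}$ ($V{\left(I \right)} = 2 I I = 2 I^{2}$)
$u = 112$
$\left(q + u\right) V{\left(24 \right)} = \left(-449 + 112\right) 2 \cdot 24^{2} = - 337 \cdot 2 \cdot 576 = \left(-337\right) 1152 = -388224$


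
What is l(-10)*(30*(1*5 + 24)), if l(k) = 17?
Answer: 14790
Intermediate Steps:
l(-10)*(30*(1*5 + 24)) = 17*(30*(1*5 + 24)) = 17*(30*(5 + 24)) = 17*(30*29) = 17*870 = 14790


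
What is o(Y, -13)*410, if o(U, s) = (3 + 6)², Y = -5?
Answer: 33210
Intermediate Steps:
o(U, s) = 81 (o(U, s) = 9² = 81)
o(Y, -13)*410 = 81*410 = 33210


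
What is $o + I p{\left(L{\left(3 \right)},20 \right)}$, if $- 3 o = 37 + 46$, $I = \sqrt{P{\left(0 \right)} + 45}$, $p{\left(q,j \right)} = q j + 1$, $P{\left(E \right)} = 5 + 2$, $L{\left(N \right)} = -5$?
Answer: $- \frac{83}{3} - 198 \sqrt{13} \approx -741.57$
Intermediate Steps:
$P{\left(E \right)} = 7$
$p{\left(q,j \right)} = 1 + j q$ ($p{\left(q,j \right)} = j q + 1 = 1 + j q$)
$I = 2 \sqrt{13}$ ($I = \sqrt{7 + 45} = \sqrt{52} = 2 \sqrt{13} \approx 7.2111$)
$o = - \frac{83}{3}$ ($o = - \frac{37 + 46}{3} = \left(- \frac{1}{3}\right) 83 = - \frac{83}{3} \approx -27.667$)
$o + I p{\left(L{\left(3 \right)},20 \right)} = - \frac{83}{3} + 2 \sqrt{13} \left(1 + 20 \left(-5\right)\right) = - \frac{83}{3} + 2 \sqrt{13} \left(1 - 100\right) = - \frac{83}{3} + 2 \sqrt{13} \left(-99\right) = - \frac{83}{3} - 198 \sqrt{13}$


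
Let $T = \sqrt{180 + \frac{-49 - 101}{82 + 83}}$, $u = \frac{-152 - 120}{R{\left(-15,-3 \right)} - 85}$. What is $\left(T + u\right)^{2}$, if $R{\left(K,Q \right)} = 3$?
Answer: $\frac{3515026}{18491} + \frac{272 \sqrt{21670}}{451} \approx 278.88$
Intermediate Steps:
$u = \frac{136}{41}$ ($u = \frac{-152 - 120}{3 - 85} = - \frac{272}{-82} = \left(-272\right) \left(- \frac{1}{82}\right) = \frac{136}{41} \approx 3.3171$)
$T = \frac{\sqrt{21670}}{11}$ ($T = \sqrt{180 - \frac{150}{165}} = \sqrt{180 - \frac{10}{11}} = \sqrt{\frac{1970}{11}} = \frac{\sqrt{21670}}{11} \approx 13.382$)
$\left(T + u\right)^{2} = \left(\frac{\sqrt{21670}}{11} + \frac{136}{41}\right)^{2} = \left(\frac{136}{41} + \frac{\sqrt{21670}}{11}\right)^{2}$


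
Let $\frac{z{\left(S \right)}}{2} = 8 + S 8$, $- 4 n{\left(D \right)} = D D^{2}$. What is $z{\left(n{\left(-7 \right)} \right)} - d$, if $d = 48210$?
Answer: $-46822$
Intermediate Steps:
$n{\left(D \right)} = - \frac{D^{3}}{4}$ ($n{\left(D \right)} = - \frac{D D^{2}}{4} = - \frac{D^{3}}{4}$)
$z{\left(S \right)} = 16 + 16 S$ ($z{\left(S \right)} = 2 \left(8 + S 8\right) = 2 \left(8 + 8 S\right) = 16 + 16 S$)
$z{\left(n{\left(-7 \right)} \right)} - d = \left(16 + 16 \left(- \frac{\left(-7\right)^{3}}{4}\right)\right) - 48210 = \left(16 + 16 \left(\left(- \frac{1}{4}\right) \left(-343\right)\right)\right) - 48210 = \left(16 + 16 \cdot \frac{343}{4}\right) - 48210 = \left(16 + 1372\right) - 48210 = 1388 - 48210 = -46822$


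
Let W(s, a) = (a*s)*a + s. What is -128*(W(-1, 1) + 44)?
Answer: -5376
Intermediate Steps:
W(s, a) = s + s*a² (W(s, a) = s*a² + s = s + s*a²)
-128*(W(-1, 1) + 44) = -128*(-(1 + 1²) + 44) = -128*(-(1 + 1) + 44) = -128*(-1*2 + 44) = -128*(-2 + 44) = -128*42 = -5376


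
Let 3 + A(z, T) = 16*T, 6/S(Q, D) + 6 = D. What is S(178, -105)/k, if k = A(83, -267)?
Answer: 2/158175 ≈ 1.2644e-5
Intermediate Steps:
S(Q, D) = 6/(-6 + D)
A(z, T) = -3 + 16*T
k = -4275 (k = -3 + 16*(-267) = -3 - 4272 = -4275)
S(178, -105)/k = (6/(-6 - 105))/(-4275) = (6/(-111))*(-1/4275) = (6*(-1/111))*(-1/4275) = -2/37*(-1/4275) = 2/158175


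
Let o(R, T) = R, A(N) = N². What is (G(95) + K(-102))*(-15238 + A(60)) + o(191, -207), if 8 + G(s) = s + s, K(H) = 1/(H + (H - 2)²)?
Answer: -1031430004/487 ≈ -2.1179e+6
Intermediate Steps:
K(H) = 1/(H + (-2 + H)²)
G(s) = -8 + 2*s (G(s) = -8 + (s + s) = -8 + 2*s)
(G(95) + K(-102))*(-15238 + A(60)) + o(191, -207) = ((-8 + 2*95) + 1/(-102 + (-2 - 102)²))*(-15238 + 60²) + 191 = ((-8 + 190) + 1/(-102 + (-104)²))*(-15238 + 3600) + 191 = (182 + 1/(-102 + 10816))*(-11638) + 191 = (182 + 1/10714)*(-11638) + 191 = (1949949/10714)*(-11638) + 191 = -1031523021/487 + 191 = -1031430004/487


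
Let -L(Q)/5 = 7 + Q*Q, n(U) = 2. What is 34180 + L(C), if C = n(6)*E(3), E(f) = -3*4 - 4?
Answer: 29025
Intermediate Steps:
E(f) = -16 (E(f) = -12 - 4 = -16)
C = -32 (C = 2*(-16) = -32)
L(Q) = -35 - 5*Q**2 (L(Q) = -5*(7 + Q*Q) = -5*(7 + Q**2) = -35 - 5*Q**2)
34180 + L(C) = 34180 + (-35 - 5*(-32)**2) = 34180 + (-35 - 5*1024) = 34180 + (-35 - 5120) = 34180 - 5155 = 29025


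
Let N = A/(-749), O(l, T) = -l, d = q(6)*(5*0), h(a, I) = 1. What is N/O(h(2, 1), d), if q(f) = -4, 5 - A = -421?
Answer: 426/749 ≈ 0.56876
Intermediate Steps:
A = 426 (A = 5 - 1*(-421) = 5 + 421 = 426)
d = 0 (d = -20*0 = -4*0 = 0)
N = -426/749 (N = 426/(-749) = 426*(-1/749) = -426/749 ≈ -0.56876)
N/O(h(2, 1), d) = -426/(749*((-1*1))) = -426/749/(-1) = -426/749*(-1) = 426/749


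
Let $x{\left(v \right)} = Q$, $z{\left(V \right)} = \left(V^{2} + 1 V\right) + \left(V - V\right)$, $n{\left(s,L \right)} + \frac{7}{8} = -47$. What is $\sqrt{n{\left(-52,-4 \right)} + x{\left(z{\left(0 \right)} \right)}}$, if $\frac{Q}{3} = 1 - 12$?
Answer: $\frac{i \sqrt{1294}}{4} \approx 8.9931 i$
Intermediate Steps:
$n{\left(s,L \right)} = - \frac{383}{8}$ ($n{\left(s,L \right)} = - \frac{7}{8} - 47 = - \frac{383}{8}$)
$Q = -33$ ($Q = 3 \left(1 - 12\right) = 3 \left(-11\right) = -33$)
$z{\left(V \right)} = V + V^{2}$ ($z{\left(V \right)} = \left(V^{2} + V\right) + 0 = \left(V + V^{2}\right) + 0 = V + V^{2}$)
$x{\left(v \right)} = -33$
$\sqrt{n{\left(-52,-4 \right)} + x{\left(z{\left(0 \right)} \right)}} = \sqrt{- \frac{383}{8} - 33} = \sqrt{- \frac{647}{8}} = \frac{i \sqrt{1294}}{4}$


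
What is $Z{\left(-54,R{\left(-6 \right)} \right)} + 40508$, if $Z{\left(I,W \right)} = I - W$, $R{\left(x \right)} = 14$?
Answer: $40440$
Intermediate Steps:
$Z{\left(-54,R{\left(-6 \right)} \right)} + 40508 = \left(-54 - 14\right) + 40508 = -68 + 40508 = 40440$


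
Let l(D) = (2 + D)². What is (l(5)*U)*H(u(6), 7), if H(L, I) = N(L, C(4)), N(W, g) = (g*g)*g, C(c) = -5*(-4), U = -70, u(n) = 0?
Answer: -27440000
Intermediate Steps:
C(c) = 20
N(W, g) = g³ (N(W, g) = g²*g = g³)
H(L, I) = 8000 (H(L, I) = 20³ = 8000)
(l(5)*U)*H(u(6), 7) = ((2 + 5)²*(-70))*8000 = (7²*(-70))*8000 = (49*(-70))*8000 = -3430*8000 = -27440000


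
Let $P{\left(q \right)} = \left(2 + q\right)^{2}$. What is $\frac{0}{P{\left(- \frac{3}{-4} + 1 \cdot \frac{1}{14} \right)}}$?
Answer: $0$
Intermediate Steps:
$\frac{0}{P{\left(- \frac{3}{-4} + 1 \cdot \frac{1}{14} \right)}} = \frac{0}{\left(2 + \left(- \frac{3}{-4} + 1 \cdot \frac{1}{14}\right)\right)^{2}} = \frac{0}{\left(2 + \left(\left(-3\right) \left(- \frac{1}{4}\right) + 1 \cdot \frac{1}{14}\right)\right)^{2}} = \frac{0}{\left(2 + \left(\frac{3}{4} + \frac{1}{14}\right)\right)^{2}} = \frac{0}{\left(2 + \frac{23}{28}\right)^{2}} = \frac{0}{\left(\frac{79}{28}\right)^{2}} = \frac{0}{\frac{6241}{784}} = 0 \cdot \frac{784}{6241} = 0$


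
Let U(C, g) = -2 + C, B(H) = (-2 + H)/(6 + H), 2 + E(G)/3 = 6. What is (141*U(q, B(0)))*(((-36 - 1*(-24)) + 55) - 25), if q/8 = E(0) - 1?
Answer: 218268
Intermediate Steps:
E(G) = 12 (E(G) = -6 + 3*6 = -6 + 18 = 12)
B(H) = (-2 + H)/(6 + H)
q = 88 (q = 8*(12 - 1) = 8*11 = 88)
(141*U(q, B(0)))*(((-36 - 1*(-24)) + 55) - 25) = (141*(-2 + 88))*(((-36 - 1*(-24)) + 55) - 25) = (141*86)*(((-36 + 24) + 55) - 25) = 12126*((-12 + 55) - 25) = 12126*(43 - 25) = 12126*18 = 218268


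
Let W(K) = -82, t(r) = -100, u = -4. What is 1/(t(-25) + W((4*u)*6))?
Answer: -1/182 ≈ -0.0054945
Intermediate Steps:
1/(t(-25) + W((4*u)*6)) = 1/(-100 - 82) = 1/(-182) = -1/182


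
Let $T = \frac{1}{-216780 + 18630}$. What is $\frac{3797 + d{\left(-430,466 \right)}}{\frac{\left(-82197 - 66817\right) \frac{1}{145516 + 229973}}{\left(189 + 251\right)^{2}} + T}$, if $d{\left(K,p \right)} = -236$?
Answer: $- \frac{34196161782990240}{68147863} \approx -5.0179 \cdot 10^{8}$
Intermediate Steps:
$T = - \frac{1}{198150}$ ($T = \frac{1}{-198150} = - \frac{1}{198150} \approx -5.0467 \cdot 10^{-6}$)
$\frac{3797 + d{\left(-430,466 \right)}}{\frac{\left(-82197 - 66817\right) \frac{1}{145516 + 229973}}{\left(189 + 251\right)^{2}} + T} = \frac{3797 - 236}{\frac{\left(-82197 - 66817\right) \frac{1}{145516 + 229973}}{\left(189 + 251\right)^{2}} - \frac{1}{198150}} = \frac{3561}{\frac{\left(-149014\right) \frac{1}{375489}}{440^{2}} - \frac{1}{198150}} = \frac{3561}{\frac{\left(-149014\right) \frac{1}{375489}}{193600} - \frac{1}{198150}} = \frac{3561}{\left(- \frac{149014}{375489}\right) \frac{1}{193600} - \frac{1}{198150}} = \frac{3561}{- \frac{74507}{36347335200} - \frac{1}{198150}} = \frac{3561}{- \frac{68147863}{9602965959840}} = 3561 \left(- \frac{9602965959840}{68147863}\right) = - \frac{34196161782990240}{68147863}$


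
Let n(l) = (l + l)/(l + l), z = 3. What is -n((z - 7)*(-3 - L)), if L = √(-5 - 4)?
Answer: -1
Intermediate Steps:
L = 3*I (L = √(-9) = 3*I ≈ 3.0*I)
n(l) = 1 (n(l) = (2*l)/((2*l)) = (2*l)*(1/(2*l)) = 1)
-n((z - 7)*(-3 - L)) = -1*1 = -1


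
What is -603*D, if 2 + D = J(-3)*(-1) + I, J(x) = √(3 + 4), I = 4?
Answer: -1206 + 603*√7 ≈ 389.39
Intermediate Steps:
J(x) = √7
D = 2 - √7 (D = -2 + (√7*(-1) + 4) = -2 + (-√7 + 4) = -2 + (4 - √7) = 2 - √7 ≈ -0.64575)
-603*D = -603*(2 - √7) = -1206 + 603*√7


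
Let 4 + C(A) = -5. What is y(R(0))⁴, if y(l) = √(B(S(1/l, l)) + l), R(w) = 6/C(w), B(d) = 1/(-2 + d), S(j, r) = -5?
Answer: 289/441 ≈ 0.65533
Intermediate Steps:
C(A) = -9 (C(A) = -4 - 5 = -9)
R(w) = -⅔ (R(w) = 6/(-9) = 6*(-⅑) = -⅔)
y(l) = √(-⅐ + l) (y(l) = √(1/(-2 - 5) + l) = √(1/(-7) + l) = √(-⅐ + l))
y(R(0))⁴ = (√(-7 + 49*(-⅔))/7)⁴ = (√(-7 - 98/3)/7)⁴ = (√(-119/3)/7)⁴ = ((I*√357/3)/7)⁴ = (I*√357/21)⁴ = 289/441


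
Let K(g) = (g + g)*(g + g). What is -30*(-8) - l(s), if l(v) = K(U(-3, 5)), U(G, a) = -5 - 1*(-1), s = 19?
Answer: 176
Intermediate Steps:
U(G, a) = -4 (U(G, a) = -5 + 1 = -4)
K(g) = 4*g**2 (K(g) = (2*g)*(2*g) = 4*g**2)
l(v) = 64 (l(v) = 4*(-4)**2 = 4*16 = 64)
-30*(-8) - l(s) = -30*(-8) - 1*64 = 240 - 64 = 176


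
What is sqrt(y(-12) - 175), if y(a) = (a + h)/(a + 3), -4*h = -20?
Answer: 28*I*sqrt(2)/3 ≈ 13.199*I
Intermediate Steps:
h = 5 (h = -1/4*(-20) = 5)
y(a) = (5 + a)/(3 + a) (y(a) = (a + 5)/(a + 3) = (5 + a)/(3 + a))
sqrt(y(-12) - 175) = sqrt((5 - 12)/(3 - 12) - 175) = sqrt(-7/(-9) - 175) = sqrt(-1/9*(-7) - 175) = sqrt(7/9 - 175) = sqrt(-1568/9) = 28*I*sqrt(2)/3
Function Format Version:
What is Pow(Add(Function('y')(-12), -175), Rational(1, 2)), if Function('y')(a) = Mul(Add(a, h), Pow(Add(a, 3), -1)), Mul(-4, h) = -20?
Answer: Mul(Rational(28, 3), I, Pow(2, Rational(1, 2))) ≈ Mul(13.199, I)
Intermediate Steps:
h = 5 (h = Mul(Rational(-1, 4), -20) = 5)
Function('y')(a) = Mul(Pow(Add(3, a), -1), Add(5, a)) (Function('y')(a) = Mul(Add(a, 5), Pow(Add(a, 3), -1)) = Mul(Add(5, a), Pow(Add(3, a), -1)) = Mul(Pow(Add(3, a), -1), Add(5, a)))
Pow(Add(Function('y')(-12), -175), Rational(1, 2)) = Pow(Add(Mul(Pow(Add(3, -12), -1), Add(5, -12)), -175), Rational(1, 2)) = Pow(Add(Mul(Pow(-9, -1), -7), -175), Rational(1, 2)) = Pow(Add(Mul(Rational(-1, 9), -7), -175), Rational(1, 2)) = Pow(Add(Rational(7, 9), -175), Rational(1, 2)) = Pow(Rational(-1568, 9), Rational(1, 2)) = Mul(Rational(28, 3), I, Pow(2, Rational(1, 2)))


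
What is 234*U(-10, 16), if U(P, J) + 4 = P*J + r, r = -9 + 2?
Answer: -40014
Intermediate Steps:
r = -7
U(P, J) = -11 + J*P (U(P, J) = -4 + (P*J - 7) = -4 + (J*P - 7) = -4 + (-7 + J*P) = -11 + J*P)
234*U(-10, 16) = 234*(-11 + 16*(-10)) = 234*(-11 - 160) = 234*(-171) = -40014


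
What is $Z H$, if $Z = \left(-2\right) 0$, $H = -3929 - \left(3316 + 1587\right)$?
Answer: $0$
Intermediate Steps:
$H = -8832$ ($H = -3929 - 4903 = -8832$)
$Z = 0$
$Z H = 0 \left(-8832\right) = 0$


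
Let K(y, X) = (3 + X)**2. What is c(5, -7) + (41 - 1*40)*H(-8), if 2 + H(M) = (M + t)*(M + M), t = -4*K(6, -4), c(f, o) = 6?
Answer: 196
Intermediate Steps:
t = -4 (t = -4*(3 - 4)**2 = -4*(-1)**2 = -4*1 = -4)
H(M) = -2 + 2*M*(-4 + M) (H(M) = -2 + (M - 4)*(M + M) = -2 + (-4 + M)*(2*M) = -2 + 2*M*(-4 + M))
c(5, -7) + (41 - 1*40)*H(-8) = 6 + (41 - 1*40)*(-2 - 8*(-8) + 2*(-8)**2) = 6 + (41 - 40)*(-2 + 64 + 2*64) = 6 + 1*(-2 + 64 + 128) = 6 + 1*190 = 6 + 190 = 196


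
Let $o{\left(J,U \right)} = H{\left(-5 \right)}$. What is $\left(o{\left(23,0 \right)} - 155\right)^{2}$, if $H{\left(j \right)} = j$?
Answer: $25600$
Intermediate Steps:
$o{\left(J,U \right)} = -5$
$\left(o{\left(23,0 \right)} - 155\right)^{2} = \left(-5 - 155\right)^{2} = \left(-160\right)^{2} = 25600$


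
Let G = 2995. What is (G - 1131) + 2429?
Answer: 4293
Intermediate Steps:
(G - 1131) + 2429 = (2995 - 1131) + 2429 = 1864 + 2429 = 4293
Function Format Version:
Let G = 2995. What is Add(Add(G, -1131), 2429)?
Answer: 4293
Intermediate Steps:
Add(Add(G, -1131), 2429) = Add(Add(2995, -1131), 2429) = Add(1864, 2429) = 4293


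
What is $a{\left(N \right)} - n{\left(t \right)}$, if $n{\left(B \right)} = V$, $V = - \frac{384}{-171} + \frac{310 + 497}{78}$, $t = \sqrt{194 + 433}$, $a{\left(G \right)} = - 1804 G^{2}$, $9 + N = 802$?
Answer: $- \frac{1681245427933}{1482} \approx -1.1344 \cdot 10^{9}$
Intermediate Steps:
$N = 793$ ($N = -9 + 802 = 793$)
$t = \sqrt{627} \approx 25.04$
$V = \frac{18661}{1482}$ ($V = \left(-384\right) \left(- \frac{1}{171}\right) + 807 \cdot \frac{1}{78} = \frac{128}{57} + \frac{269}{26} = \frac{18661}{1482} \approx 12.592$)
$n{\left(B \right)} = \frac{18661}{1482}$
$a{\left(N \right)} - n{\left(t \right)} = - 1804 \cdot 793^{2} - \frac{18661}{1482} = \left(-1804\right) 628849 - \frac{18661}{1482} = -1134443596 - \frac{18661}{1482} = - \frac{1681245427933}{1482}$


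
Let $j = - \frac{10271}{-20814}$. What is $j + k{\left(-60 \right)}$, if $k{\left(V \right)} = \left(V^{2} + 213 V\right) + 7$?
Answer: $- \frac{190916551}{20814} \approx -9172.5$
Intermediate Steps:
$j = \frac{10271}{20814}$ ($j = \left(-10271\right) \left(- \frac{1}{20814}\right) = \frac{10271}{20814} \approx 0.49347$)
$k{\left(V \right)} = 7 + V^{2} + 213 V$
$j + k{\left(-60 \right)} = \frac{10271}{20814} + \left(7 + \left(-60\right)^{2} + 213 \left(-60\right)\right) = \frac{10271}{20814} + \left(7 + 3600 - 12780\right) = \frac{10271}{20814} - 9173 = - \frac{190916551}{20814}$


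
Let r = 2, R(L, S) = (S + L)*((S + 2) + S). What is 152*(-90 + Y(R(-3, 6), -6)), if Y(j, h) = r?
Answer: -13376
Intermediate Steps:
R(L, S) = (2 + 2*S)*(L + S) (R(L, S) = (L + S)*((2 + S) + S) = (L + S)*(2 + 2*S) = (2 + 2*S)*(L + S))
Y(j, h) = 2
152*(-90 + Y(R(-3, 6), -6)) = 152*(-90 + 2) = 152*(-88) = -13376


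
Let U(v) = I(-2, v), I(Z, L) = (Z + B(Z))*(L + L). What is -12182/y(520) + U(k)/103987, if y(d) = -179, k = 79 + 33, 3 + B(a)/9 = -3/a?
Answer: 1266148146/18613673 ≈ 68.022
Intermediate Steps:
B(a) = -27 - 27/a (B(a) = -27 + 9*(-3/a) = -27 - 27/a)
k = 112
I(Z, L) = 2*L*(-27 + Z - 27/Z) (I(Z, L) = (Z + (-27 - 27/Z))*(L + L) = (-27 + Z - 27/Z)*(2*L) = 2*L*(-27 + Z - 27/Z))
U(v) = -31*v (U(v) = 2*v*(-27 - 2*(-27 - 2))/(-2) = 2*v*(-½)*(-27 - 2*(-29)) = 2*v*(-½)*(-27 + 58) = 2*v*(-½)*31 = -31*v)
-12182/y(520) + U(k)/103987 = -12182/(-179) - 31*112/103987 = -12182*(-1/179) - 3472*1/103987 = 12182/179 - 3472/103987 = 1266148146/18613673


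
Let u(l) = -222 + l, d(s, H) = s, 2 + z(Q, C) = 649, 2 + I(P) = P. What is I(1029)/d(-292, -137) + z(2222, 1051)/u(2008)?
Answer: -822649/260756 ≈ -3.1549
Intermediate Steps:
I(P) = -2 + P
z(Q, C) = 647 (z(Q, C) = -2 + 649 = 647)
I(1029)/d(-292, -137) + z(2222, 1051)/u(2008) = (-2 + 1029)/(-292) + 647/(-222 + 2008) = 1027*(-1/292) + 647/1786 = -1027/292 + 647*(1/1786) = -1027/292 + 647/1786 = -822649/260756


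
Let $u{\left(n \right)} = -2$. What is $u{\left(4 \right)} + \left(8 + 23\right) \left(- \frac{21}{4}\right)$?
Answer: $- \frac{659}{4} \approx -164.75$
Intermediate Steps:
$u{\left(4 \right)} + \left(8 + 23\right) \left(- \frac{21}{4}\right) = -2 + \left(8 + 23\right) \left(- \frac{21}{4}\right) = -2 + 31 \left(\left(-21\right) \frac{1}{4}\right) = -2 + 31 \left(- \frac{21}{4}\right) = -2 - \frac{651}{4} = - \frac{659}{4}$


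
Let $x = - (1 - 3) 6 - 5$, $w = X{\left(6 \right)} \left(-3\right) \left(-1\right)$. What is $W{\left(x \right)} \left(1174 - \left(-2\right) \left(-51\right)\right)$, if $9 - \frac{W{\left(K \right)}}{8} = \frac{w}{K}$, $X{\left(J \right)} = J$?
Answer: $\frac{385920}{7} \approx 55131.0$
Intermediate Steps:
$w = 18$ ($w = 6 \left(-3\right) \left(-1\right) = \left(-18\right) \left(-1\right) = 18$)
$x = 7$ ($x = \left(-1\right) \left(-2\right) 6 - 5 = 2 \cdot 6 - 5 = 12 - 5 = 7$)
$W{\left(K \right)} = 72 - \frac{144}{K}$ ($W{\left(K \right)} = 72 - 8 \frac{18}{K} = 72 - \frac{144}{K}$)
$W{\left(x \right)} \left(1174 - \left(-2\right) \left(-51\right)\right) = \left(72 - \frac{144}{7}\right) \left(1174 - \left(-2\right) \left(-51\right)\right) = \left(72 - \frac{144}{7}\right) \left(1174 - 102\right) = \frac{360}{7} \cdot 1072 = \frac{385920}{7}$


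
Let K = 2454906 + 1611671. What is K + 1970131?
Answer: 6036708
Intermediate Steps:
K = 4066577
K + 1970131 = 4066577 + 1970131 = 6036708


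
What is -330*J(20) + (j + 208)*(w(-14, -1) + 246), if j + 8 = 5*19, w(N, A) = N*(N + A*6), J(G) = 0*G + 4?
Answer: 153850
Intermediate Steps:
J(G) = 4 (J(G) = 0 + 4 = 4)
w(N, A) = N*(N + 6*A)
j = 87 (j = -8 + 5*19 = -8 + 95 = 87)
-330*J(20) + (j + 208)*(w(-14, -1) + 246) = -330*4 + (87 + 208)*(-14*(-14 + 6*(-1)) + 246) = -1320 + 295*(-14*(-14 - 6) + 246) = -1320 + 295*(-14*(-20) + 246) = -1320 + 295*(280 + 246) = -1320 + 295*526 = -1320 + 155170 = 153850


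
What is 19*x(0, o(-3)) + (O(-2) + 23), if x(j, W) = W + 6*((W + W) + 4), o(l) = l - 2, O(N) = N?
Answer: -758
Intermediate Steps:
o(l) = -2 + l
x(j, W) = 24 + 13*W (x(j, W) = W + 6*(2*W + 4) = W + 6*(4 + 2*W) = W + (24 + 12*W) = 24 + 13*W)
19*x(0, o(-3)) + (O(-2) + 23) = 19*(24 + 13*(-2 - 3)) + (-2 + 23) = 19*(24 + 13*(-5)) + 21 = 19*(24 - 65) + 21 = 19*(-41) + 21 = -779 + 21 = -758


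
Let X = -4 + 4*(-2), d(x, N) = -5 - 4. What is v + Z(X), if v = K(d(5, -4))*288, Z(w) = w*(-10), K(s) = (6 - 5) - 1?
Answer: 120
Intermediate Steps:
d(x, N) = -9
K(s) = 0 (K(s) = 1 - 1 = 0)
X = -12 (X = -4 - 8 = -12)
Z(w) = -10*w
v = 0 (v = 0*288 = 0)
v + Z(X) = 0 - 10*(-12) = 0 + 120 = 120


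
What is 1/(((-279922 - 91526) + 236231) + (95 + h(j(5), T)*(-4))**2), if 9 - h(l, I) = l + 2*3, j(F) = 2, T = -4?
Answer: -1/126936 ≈ -7.8780e-6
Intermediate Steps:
h(l, I) = 3 - l (h(l, I) = 9 - (l + 2*3) = 9 - (l + 6) = 9 - (6 + l) = 9 + (-6 - l) = 3 - l)
1/(((-279922 - 91526) + 236231) + (95 + h(j(5), T)*(-4))**2) = 1/(((-279922 - 91526) + 236231) + (95 + (3 - 1*2)*(-4))**2) = 1/((-371448 + 236231) + (95 + (3 - 2)*(-4))**2) = 1/(-135217 + (95 + 1*(-4))**2) = 1/(-135217 + (95 - 4)**2) = 1/(-135217 + 91**2) = 1/(-135217 + 8281) = 1/(-126936) = -1/126936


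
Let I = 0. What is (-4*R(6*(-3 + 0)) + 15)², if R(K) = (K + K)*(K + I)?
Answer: 6640929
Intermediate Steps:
R(K) = 2*K² (R(K) = (K + K)*(K + 0) = (2*K)*K = 2*K²)
(-4*R(6*(-3 + 0)) + 15)² = (-8*(6*(-3 + 0))² + 15)² = (-8*(6*(-3))² + 15)² = (-8*(-18)² + 15)² = (-8*324 + 15)² = (-4*648 + 15)² = (-2592 + 15)² = (-2577)² = 6640929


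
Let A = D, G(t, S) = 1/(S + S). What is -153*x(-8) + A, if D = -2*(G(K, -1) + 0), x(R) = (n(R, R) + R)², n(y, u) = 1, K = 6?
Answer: -7496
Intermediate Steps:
G(t, S) = 1/(2*S)
x(R) = (1 + R)²
D = 1 (D = -2*((½)/(-1) + 0) = -2*((½)*(-1) + 0) = -2*(-½ + 0) = -2*(-½) = 1)
A = 1
-153*x(-8) + A = -153*(1 - 8)² + 1 = -153*(-7)² + 1 = -153*49 + 1 = -7497 + 1 = -7496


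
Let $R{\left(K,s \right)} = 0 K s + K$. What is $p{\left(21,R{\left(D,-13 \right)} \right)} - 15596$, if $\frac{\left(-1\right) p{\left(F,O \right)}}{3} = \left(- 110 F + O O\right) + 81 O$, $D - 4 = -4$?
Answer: $-8666$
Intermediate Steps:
$D = 0$ ($D = 4 - 4 = 0$)
$R{\left(K,s \right)} = K$ ($R{\left(K,s \right)} = 0 s + K = 0 + K = K$)
$p{\left(F,O \right)} = - 243 O - 3 O^{2} + 330 F$ ($p{\left(F,O \right)} = - 3 \left(\left(- 110 F + O O\right) + 81 O\right) = - 3 \left(\left(- 110 F + O^{2}\right) + 81 O\right) = - 3 \left(\left(O^{2} - 110 F\right) + 81 O\right) = - 3 \left(O^{2} - 110 F + 81 O\right) = - 243 O - 3 O^{2} + 330 F$)
$p{\left(21,R{\left(D,-13 \right)} \right)} - 15596 = \left(\left(-243\right) 0 - 3 \cdot 0^{2} + 330 \cdot 21\right) - 15596 = \left(0 - 0 + 6930\right) - 15596 = \left(0 + 0 + 6930\right) - 15596 = 6930 - 15596 = -8666$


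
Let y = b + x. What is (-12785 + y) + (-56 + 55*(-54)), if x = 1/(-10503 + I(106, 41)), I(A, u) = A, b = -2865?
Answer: -194174373/10397 ≈ -18676.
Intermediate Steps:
x = -1/10397 (x = 1/(-10503 + 106) = 1/(-10397) = -1/10397 ≈ -9.6182e-5)
y = -29787406/10397 (y = -2865 - 1/10397 = -29787406/10397 ≈ -2865.0)
(-12785 + y) + (-56 + 55*(-54)) = (-12785 - 29787406/10397) + (-56 + 55*(-54)) = -162713051/10397 + (-56 - 2970) = -162713051/10397 - 3026 = -194174373/10397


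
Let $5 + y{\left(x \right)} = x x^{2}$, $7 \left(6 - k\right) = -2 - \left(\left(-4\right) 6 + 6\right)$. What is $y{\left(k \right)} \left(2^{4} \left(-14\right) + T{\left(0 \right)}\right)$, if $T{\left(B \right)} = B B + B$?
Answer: $- \frac{507552}{49} \approx -10358.0$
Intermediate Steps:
$k = \frac{26}{7}$ ($k = 6 - \frac{-2 - \left(\left(-4\right) 6 + 6\right)}{7} = 6 - \frac{-2 - \left(-24 + 6\right)}{7} = 6 - \frac{-2 - -18}{7} = 6 - \frac{-2 + 18}{7} = 6 - \frac{16}{7} = \frac{26}{7} \approx 3.7143$)
$y{\left(x \right)} = -5 + x^{3}$ ($y{\left(x \right)} = -5 + x x^{2} = -5 + x^{3}$)
$T{\left(B \right)} = B + B^{2}$ ($T{\left(B \right)} = B^{2} + B = B + B^{2}$)
$y{\left(k \right)} \left(2^{4} \left(-14\right) + T{\left(0 \right)}\right) = \left(-5 + \left(\frac{26}{7}\right)^{3}\right) \left(2^{4} \left(-14\right) + 0 \left(1 + 0\right)\right) = \left(-5 + \frac{17576}{343}\right) \left(16 \left(-14\right) + 0 \cdot 1\right) = \frac{15861 \left(-224 + 0\right)}{343} = \frac{15861}{343} \left(-224\right) = - \frac{507552}{49}$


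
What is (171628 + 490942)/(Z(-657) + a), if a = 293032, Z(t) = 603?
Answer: 132514/58727 ≈ 2.2564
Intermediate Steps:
(171628 + 490942)/(Z(-657) + a) = (171628 + 490942)/(603 + 293032) = 662570/293635 = 662570*(1/293635) = 132514/58727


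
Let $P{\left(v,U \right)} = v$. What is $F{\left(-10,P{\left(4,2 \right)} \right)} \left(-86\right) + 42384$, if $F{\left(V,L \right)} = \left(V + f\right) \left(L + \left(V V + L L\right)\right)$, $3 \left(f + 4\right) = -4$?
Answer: $200624$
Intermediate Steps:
$f = - \frac{16}{3}$ ($f = -4 + \frac{1}{3} \left(-4\right) = -4 - \frac{4}{3} = - \frac{16}{3} \approx -5.3333$)
$F{\left(V,L \right)} = \left(- \frac{16}{3} + V\right) \left(L + L^{2} + V^{2}\right)$ ($F{\left(V,L \right)} = \left(V - \frac{16}{3}\right) \left(L + \left(V V + L L\right)\right) = \left(- \frac{16}{3} + V\right) \left(L + \left(V^{2} + L^{2}\right)\right) = \left(- \frac{16}{3} + V\right) \left(L + \left(L^{2} + V^{2}\right)\right) = \left(- \frac{16}{3} + V\right) \left(L + L^{2} + V^{2}\right)$)
$F{\left(-10,P{\left(4,2 \right)} \right)} \left(-86\right) + 42384 = \left(\left(-10\right)^{3} - \frac{64}{3} - \frac{16 \cdot 4^{2}}{3} - \frac{16 \left(-10\right)^{2}}{3} + 4 \left(-10\right) - 10 \cdot 4^{2}\right) \left(-86\right) + 42384 = \left(-1000 - \frac{64}{3} - \frac{256}{3} - \frac{1600}{3} - 40 - 160\right) \left(-86\right) + 42384 = \left(-1840\right) \left(-86\right) + 42384 = 158240 + 42384 = 200624$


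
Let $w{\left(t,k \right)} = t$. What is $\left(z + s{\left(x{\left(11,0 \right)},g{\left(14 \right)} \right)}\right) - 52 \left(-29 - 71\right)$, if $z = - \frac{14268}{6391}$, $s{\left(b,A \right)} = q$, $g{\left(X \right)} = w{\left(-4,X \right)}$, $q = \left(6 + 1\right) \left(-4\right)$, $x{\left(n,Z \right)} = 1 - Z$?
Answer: $\frac{33039984}{6391} \approx 5169.8$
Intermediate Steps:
$q = -28$ ($q = 7 \left(-4\right) = -28$)
$g{\left(X \right)} = -4$
$s{\left(b,A \right)} = -28$
$z = - \frac{14268}{6391}$ ($z = \left(-14268\right) \frac{1}{6391} = - \frac{14268}{6391} \approx -2.2325$)
$\left(z + s{\left(x{\left(11,0 \right)},g{\left(14 \right)} \right)}\right) - 52 \left(-29 - 71\right) = \left(- \frac{14268}{6391} - 28\right) - 52 \left(-29 - 71\right) = - \frac{193216}{6391} - -5200 = - \frac{193216}{6391} + 5200 = \frac{33039984}{6391}$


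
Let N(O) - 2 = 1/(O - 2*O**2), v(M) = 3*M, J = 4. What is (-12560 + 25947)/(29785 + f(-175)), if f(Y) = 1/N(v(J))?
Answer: 7376237/16411811 ≈ 0.44945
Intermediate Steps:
N(O) = 2 + 1/(O - 2*O**2)
f(Y) = 276/551 (f(Y) = 1/((-1 - 6*4 + 4*(3*4)**2)/(((3*4))*(-1 + 2*(3*4)))) = 1/((-1 - 2*12 + 4*12**2)/(12*(-1 + 2*12))) = 1/((-1 - 24 + 4*144)/(12*(-1 + 24))) = 1/((1/12)*(-1 - 24 + 576)/23) = 1/((1/12)*(1/23)*551) = 1/(551/276) = 276/551)
(-12560 + 25947)/(29785 + f(-175)) = (-12560 + 25947)/(29785 + 276/551) = 13387/(16411811/551) = 13387*(551/16411811) = 7376237/16411811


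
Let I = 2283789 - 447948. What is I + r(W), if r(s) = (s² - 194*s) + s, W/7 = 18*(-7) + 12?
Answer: 2626659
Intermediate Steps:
W = -798 (W = 7*(18*(-7) + 12) = 7*(-126 + 12) = 7*(-114) = -798)
I = 1835841
r(s) = s² - 193*s
I + r(W) = 1835841 - 798*(-193 - 798) = 1835841 - 798*(-991) = 1835841 + 790818 = 2626659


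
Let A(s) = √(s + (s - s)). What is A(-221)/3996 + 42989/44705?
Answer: 42989/44705 + I*√221/3996 ≈ 0.96161 + 0.0037202*I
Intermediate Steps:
A(s) = √s (A(s) = √(s + 0) = √s)
A(-221)/3996 + 42989/44705 = √(-221)/3996 + 42989/44705 = (I*√221)*(1/3996) + 42989*(1/44705) = I*√221/3996 + 42989/44705 = 42989/44705 + I*√221/3996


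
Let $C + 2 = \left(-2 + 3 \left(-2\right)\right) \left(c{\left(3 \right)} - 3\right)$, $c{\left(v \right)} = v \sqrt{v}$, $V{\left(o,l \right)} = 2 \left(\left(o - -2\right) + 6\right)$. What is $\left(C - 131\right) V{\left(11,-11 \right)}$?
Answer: $-4142 - 912 \sqrt{3} \approx -5721.6$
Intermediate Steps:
$V{\left(o,l \right)} = 16 + 2 o$ ($V{\left(o,l \right)} = 2 \left(\left(o + 2\right) + 6\right) = 2 \left(\left(2 + o\right) + 6\right) = 2 \left(8 + o\right) = 16 + 2 o$)
$c{\left(v \right)} = v^{\frac{3}{2}}$
$C = 22 - 24 \sqrt{3}$ ($C = -2 + \left(-2 + 3 \left(-2\right)\right) \left(3^{\frac{3}{2}} - 3\right) = -2 + \left(-2 - 6\right) \left(3 \sqrt{3} - 3\right) = -2 - 8 \left(-3 + 3 \sqrt{3}\right) = -2 + \left(24 - 24 \sqrt{3}\right) = 22 - 24 \sqrt{3} \approx -19.569$)
$\left(C - 131\right) V{\left(11,-11 \right)} = \left(\left(22 - 24 \sqrt{3}\right) - 131\right) \left(16 + 2 \cdot 11\right) = \left(-109 - 24 \sqrt{3}\right) \left(16 + 22\right) = \left(-109 - 24 \sqrt{3}\right) 38 = -4142 - 912 \sqrt{3}$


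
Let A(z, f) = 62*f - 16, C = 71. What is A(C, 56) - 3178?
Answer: 278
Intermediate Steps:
A(z, f) = -16 + 62*f
A(C, 56) - 3178 = (-16 + 62*56) - 3178 = (-16 + 3472) - 3178 = 3456 - 3178 = 278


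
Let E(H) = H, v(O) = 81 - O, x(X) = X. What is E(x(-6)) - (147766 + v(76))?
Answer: -147777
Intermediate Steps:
E(x(-6)) - (147766 + v(76)) = -6 - (147766 + (81 - 1*76)) = -6 - (147766 + (81 - 76)) = -6 - (147766 + 5) = -6 - 1*147771 = -6 - 147771 = -147777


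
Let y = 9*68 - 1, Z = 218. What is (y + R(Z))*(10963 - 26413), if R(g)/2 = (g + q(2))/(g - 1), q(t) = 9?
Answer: -2055483450/217 ≈ -9.4723e+6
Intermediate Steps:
y = 611 (y = 612 - 1 = 611)
R(g) = 2*(9 + g)/(-1 + g) (R(g) = 2*((g + 9)/(g - 1)) = 2*((9 + g)/(-1 + g)) = 2*(9 + g)/(-1 + g))
(y + R(Z))*(10963 - 26413) = (611 + 2*(9 + 218)/(-1 + 218))*(10963 - 26413) = (611 + 2*227/217)*(-15450) = (611 + 2*(1/217)*227)*(-15450) = (611 + 454/217)*(-15450) = (133041/217)*(-15450) = -2055483450/217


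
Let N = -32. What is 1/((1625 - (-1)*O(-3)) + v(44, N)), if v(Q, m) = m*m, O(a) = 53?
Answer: 1/2702 ≈ 0.00037010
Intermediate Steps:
v(Q, m) = m²
1/((1625 - (-1)*O(-3)) + v(44, N)) = 1/((1625 - (-1)*53) + (-32)²) = 1/((1625 - 1*(-53)) + 1024) = 1/((1625 + 53) + 1024) = 1/(1678 + 1024) = 1/2702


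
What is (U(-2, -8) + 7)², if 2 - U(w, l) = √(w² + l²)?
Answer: 149 - 36*√17 ≈ 0.56820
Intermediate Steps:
U(w, l) = 2 - √(l² + w²) (U(w, l) = 2 - √(w² + l²) = 2 - √(l² + w²))
(U(-2, -8) + 7)² = ((2 - √((-8)² + (-2)²)) + 7)² = ((2 - √(64 + 4)) + 7)² = ((2 - √68) + 7)² = ((2 - 2*√17) + 7)² = (9 - 2*√17)²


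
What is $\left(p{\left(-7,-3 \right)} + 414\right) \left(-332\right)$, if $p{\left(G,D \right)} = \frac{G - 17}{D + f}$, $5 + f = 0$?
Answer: $-138444$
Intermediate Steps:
$f = -5$ ($f = -5 + 0 = -5$)
$p{\left(G,D \right)} = \frac{-17 + G}{-5 + D}$ ($p{\left(G,D \right)} = \frac{G - 17}{D - 5} = \frac{-17 + G}{-5 + D}$)
$\left(p{\left(-7,-3 \right)} + 414\right) \left(-332\right) = \left(\frac{-17 - 7}{-5 - 3} + 414\right) \left(-332\right) = \left(\frac{1}{-8} \left(-24\right) + 414\right) \left(-332\right) = \left(\left(- \frac{1}{8}\right) \left(-24\right) + 414\right) \left(-332\right) = \left(3 + 414\right) \left(-332\right) = 417 \left(-332\right) = -138444$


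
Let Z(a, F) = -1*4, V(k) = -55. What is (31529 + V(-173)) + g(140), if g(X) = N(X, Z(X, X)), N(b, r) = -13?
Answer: 31461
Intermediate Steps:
Z(a, F) = -4
g(X) = -13
(31529 + V(-173)) + g(140) = (31529 - 55) - 13 = 31474 - 13 = 31461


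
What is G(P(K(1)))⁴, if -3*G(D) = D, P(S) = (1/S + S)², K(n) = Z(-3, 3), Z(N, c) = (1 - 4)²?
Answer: 2044140858654976/3486784401 ≈ 5.8625e+5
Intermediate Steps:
Z(N, c) = 9 (Z(N, c) = (-3)² = 9)
K(n) = 9
P(S) = (S + 1/S)²
G(D) = -D/3
G(P(K(1)))⁴ = (-(1 + 9²)²/(3*9²))⁴ = (-(1 + 81)²/243)⁴ = (-82²/243)⁴ = (-6724/243)⁴ = 2044140858654976/3486784401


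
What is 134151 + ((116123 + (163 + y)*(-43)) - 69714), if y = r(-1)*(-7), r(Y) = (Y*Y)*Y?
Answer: 173250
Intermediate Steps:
r(Y) = Y³ (r(Y) = Y²*Y = Y³)
y = 7 (y = (-1)³*(-7) = -1*(-7) = 7)
134151 + ((116123 + (163 + y)*(-43)) - 69714) = 134151 + ((116123 + (163 + 7)*(-43)) - 69714) = 134151 + ((116123 + 170*(-43)) - 69714) = 134151 + ((116123 - 7310) - 69714) = 134151 + (108813 - 69714) = 134151 + 39099 = 173250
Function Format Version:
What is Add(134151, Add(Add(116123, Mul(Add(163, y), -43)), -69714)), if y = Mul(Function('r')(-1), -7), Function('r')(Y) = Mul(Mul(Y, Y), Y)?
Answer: 173250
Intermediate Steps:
Function('r')(Y) = Pow(Y, 3) (Function('r')(Y) = Mul(Pow(Y, 2), Y) = Pow(Y, 3))
y = 7 (y = Mul(Pow(-1, 3), -7) = Mul(-1, -7) = 7)
Add(134151, Add(Add(116123, Mul(Add(163, y), -43)), -69714)) = Add(134151, Add(Add(116123, Mul(Add(163, 7), -43)), -69714)) = Add(134151, Add(Add(116123, Mul(170, -43)), -69714)) = Add(134151, Add(Add(116123, -7310), -69714)) = Add(134151, Add(108813, -69714)) = Add(134151, 39099) = 173250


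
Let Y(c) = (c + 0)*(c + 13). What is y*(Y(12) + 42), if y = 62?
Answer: 21204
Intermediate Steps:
Y(c) = c*(13 + c)
y*(Y(12) + 42) = 62*(12*(13 + 12) + 42) = 62*(12*25 + 42) = 62*(300 + 42) = 62*342 = 21204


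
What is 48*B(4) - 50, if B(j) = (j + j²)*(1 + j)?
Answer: 4750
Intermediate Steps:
B(j) = (1 + j)*(j + j²)
48*B(4) - 50 = 48*(4*(1 + 4² + 2*4)) - 50 = 48*(4*(1 + 16 + 8)) - 50 = 48*(4*25) - 50 = 48*100 - 50 = 4800 - 50 = 4750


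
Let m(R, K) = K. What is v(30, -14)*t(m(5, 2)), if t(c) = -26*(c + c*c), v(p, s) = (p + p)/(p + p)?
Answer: -156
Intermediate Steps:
v(p, s) = 1 (v(p, s) = (2*p)/((2*p)) = (2*p)*(1/(2*p)) = 1)
t(c) = -26*c - 26*c**2 (t(c) = -26*(c + c**2) = -26*c - 26*c**2)
v(30, -14)*t(m(5, 2)) = 1*(-26*2*(1 + 2)) = 1*(-26*2*3) = 1*(-156) = -156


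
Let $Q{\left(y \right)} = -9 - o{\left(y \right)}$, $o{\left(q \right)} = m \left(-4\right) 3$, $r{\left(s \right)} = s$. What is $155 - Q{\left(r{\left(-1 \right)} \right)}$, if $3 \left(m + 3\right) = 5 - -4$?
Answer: $164$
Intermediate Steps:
$m = 0$ ($m = -3 + \frac{5 - -4}{3} = -3 + \frac{5 + 4}{3} = -3 + \frac{1}{3} \cdot 9 = -3 + 3 = 0$)
$o{\left(q \right)} = 0$ ($o{\left(q \right)} = 0 \left(-4\right) 3 = 0 \cdot 3 = 0$)
$Q{\left(y \right)} = -9$ ($Q{\left(y \right)} = -9 - 0 = -9 + 0 = -9$)
$155 - Q{\left(r{\left(-1 \right)} \right)} = 155 - -9 = 155 + 9 = 164$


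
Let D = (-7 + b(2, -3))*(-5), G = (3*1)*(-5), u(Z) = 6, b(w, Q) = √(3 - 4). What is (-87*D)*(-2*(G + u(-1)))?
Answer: -54810 + 7830*I ≈ -54810.0 + 7830.0*I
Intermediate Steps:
b(w, Q) = I (b(w, Q) = √(-1) = I)
G = -15 (G = 3*(-5) = -15)
D = 35 - 5*I (D = (-7 + I)*(-5) = 35 - 5*I ≈ 35.0 - 5.0*I)
(-87*D)*(-2*(G + u(-1))) = (-87*(35 - 5*I))*(-2*(-15 + 6)) = (-3045 + 435*I)*(-2*(-9)) = (-3045 + 435*I)*18 = -54810 + 7830*I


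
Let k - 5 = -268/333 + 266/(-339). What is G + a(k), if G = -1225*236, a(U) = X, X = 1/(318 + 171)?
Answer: -141369899/489 ≈ -2.8910e+5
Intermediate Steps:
X = 1/489 ≈ 0.0020450
k = 128335/37629 (k = 5 + (-268/333 + 266/(-339)) = 5 + (-268*1/333 + 266*(-1/339)) = 5 + (-268/333 - 266/339) = 5 - 59810/37629 = 128335/37629 ≈ 3.4105)
a(U) = 1/489
G = -289100
G + a(k) = -289100 + 1/489 = -141369899/489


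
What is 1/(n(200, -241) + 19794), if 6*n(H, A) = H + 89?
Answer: 6/119053 ≈ 5.0398e-5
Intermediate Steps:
n(H, A) = 89/6 + H/6 (n(H, A) = (H + 89)/6 = (89 + H)/6 = 89/6 + H/6)
1/(n(200, -241) + 19794) = 1/((89/6 + (1/6)*200) + 19794) = 1/((89/6 + 100/3) + 19794) = 1/(289/6 + 19794) = 1/(119053/6) = 6/119053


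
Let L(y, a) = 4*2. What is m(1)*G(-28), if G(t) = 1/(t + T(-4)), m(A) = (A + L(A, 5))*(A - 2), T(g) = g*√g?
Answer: 63/212 - 9*I/106 ≈ 0.29717 - 0.084906*I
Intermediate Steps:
L(y, a) = 8
T(g) = g^(3/2)
m(A) = (-2 + A)*(8 + A) (m(A) = (A + 8)*(A - 2) = (8 + A)*(-2 + A) = (-2 + A)*(8 + A))
G(t) = 1/(t - 8*I) (G(t) = 1/(t + (-4)^(3/2)) = 1/(t - 8*I))
m(1)*G(-28) = (-16 + 1² + 6*1)/(-28 - 8*I) = (-16 + 1 + 6)*((-28 + 8*I)/848) = -9*(-28 + 8*I)/848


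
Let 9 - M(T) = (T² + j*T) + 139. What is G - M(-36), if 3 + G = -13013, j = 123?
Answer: -16018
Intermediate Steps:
M(T) = -130 - T² - 123*T (M(T) = 9 - ((T² + 123*T) + 139) = 9 - (139 + T² + 123*T) = 9 + (-139 - T² - 123*T) = -130 - T² - 123*T)
G = -13016 (G = -3 - 13013 = -13016)
G - M(-36) = -13016 - (-130 - 1*(-36)² - 123*(-36)) = -13016 - (-130 - 1*1296 + 4428) = -13016 - (-130 - 1296 + 4428) = -13016 - 1*3002 = -13016 - 3002 = -16018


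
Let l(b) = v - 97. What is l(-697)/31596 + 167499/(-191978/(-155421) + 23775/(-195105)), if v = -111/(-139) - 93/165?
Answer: 81791588682609154709851/543663539775646620 ≈ 1.5045e+5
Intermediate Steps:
v = 1796/7645 (v = -111*(-1/139) - 93*1/165 = 111/139 - 31/55 = 1796/7645 ≈ 0.23492)
l(b) = -739769/7645 (l(b) = 1796/7645 - 97 = -739769/7645)
l(-697)/31596 + 167499/(-191978/(-155421) + 23775/(-195105)) = -739769/7645/31596 + 167499/(-191978/(-155421) + 23775/(-195105)) = -739769/7645*1/31596 + 167499/(-191978*(-1/155421) + 23775*(-1/195105)) = -739769/241551420 + 167499/(191978/155421 - 1585/13007) = -739769/241551420 + 167499/(2250715561/2021560947) = -739769/241551420 + 167499*(2021560947/2250715561) = -739769/241551420 + 338609437061553/2250715561 = 81791588682609154709851/543663539775646620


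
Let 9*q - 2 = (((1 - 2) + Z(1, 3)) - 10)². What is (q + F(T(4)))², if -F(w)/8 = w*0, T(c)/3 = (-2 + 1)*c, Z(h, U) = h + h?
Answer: 6889/81 ≈ 85.049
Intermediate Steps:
Z(h, U) = 2*h
T(c) = -3*c (T(c) = 3*((-2 + 1)*c) = 3*(-c) = -3*c)
F(w) = 0 (F(w) = -8*w*0 = -8*0 = 0)
q = 83/9 (q = 2/9 + (((1 - 2) + 2*1) - 10)²/9 = 2/9 + ((-1 + 2) - 10)²/9 = 2/9 + (1 - 10)²/9 = 2/9 + (⅑)*(-9)² = 2/9 + (⅑)*81 = 2/9 + 9 = 83/9 ≈ 9.2222)
(q + F(T(4)))² = (83/9 + 0)² = (83/9)² = 6889/81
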